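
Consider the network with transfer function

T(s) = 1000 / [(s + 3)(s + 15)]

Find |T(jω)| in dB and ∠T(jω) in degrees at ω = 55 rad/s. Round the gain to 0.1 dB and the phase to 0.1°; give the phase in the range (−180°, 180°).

-9.9 dB, -161.6°

At s = jω = j55:
pole (s+3): 3 + j55 → |·| = √(3²+55²) = √3034 ≈ 55.082, ∠ = arctan(55/3) ≈ 86.88°
pole (s+15): 15 + j55 → |·| = √(15²+55²) = √3250 ≈ 57.009, ∠ = arctan(55/15) ≈ 74.74°
|T| = 1000 / 3140.2 ≈ 0.31845
Gain = 20 log₁₀(0.31845) ≈ -9.94 dB
∠T = 0.00° − 161.62° = -161.62°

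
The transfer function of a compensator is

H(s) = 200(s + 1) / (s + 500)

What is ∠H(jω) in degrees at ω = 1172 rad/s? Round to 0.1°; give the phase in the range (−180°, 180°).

23.1°

At s = jω = j1172:
zero (s+1): 1 + j1172 → |·| = √(1²+1172²) = √1373585 ≈ 1172, ∠ = arctan(1172/1) ≈ 89.95°
pole (s+500): 500 + j1172 → |·| = √(500²+1172²) = √1623584 ≈ 1274.2, ∠ = arctan(1172/500) ≈ 66.90°
∠H = 89.95° − 66.90° = 23.05°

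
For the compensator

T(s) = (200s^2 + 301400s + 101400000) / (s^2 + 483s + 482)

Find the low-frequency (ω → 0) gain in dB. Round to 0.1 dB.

106.5 dB

T(0) = 101400000 / 482 ≈ 2.1037e+05
20 log₁₀(2.1037e+05) ≈ 106.46 dB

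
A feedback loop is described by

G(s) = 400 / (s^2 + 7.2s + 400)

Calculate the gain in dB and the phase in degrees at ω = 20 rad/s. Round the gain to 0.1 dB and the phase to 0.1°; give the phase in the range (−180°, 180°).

At s = jω = j20:
quadratic: (j20)² + 7.2·j20 + 400 = 0 + j144 → |·| ≈ 144, ∠ ≈ 90.00°
|G| = 400 / 144 ≈ 2.7778
Gain = 20 log₁₀(2.7778) ≈ 8.87 dB
∠G = 0.00° − 90.00° = -90.00°

8.9 dB, -90.0°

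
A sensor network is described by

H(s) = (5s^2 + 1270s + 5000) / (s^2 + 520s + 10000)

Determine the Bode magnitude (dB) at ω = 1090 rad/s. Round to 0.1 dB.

13.4 dB

Substitute s = j1090:
Numerator: 5(j1090)^2 + 1270(j1090) + 5000 = -5935500 + j1384300
Denominator: (j1090)^2 + 520(j1090) + 10000 = -1178100 + j566800
|N| = √(5935500² + 1384300²) ≈ 6.0948e+06, ∠N ≈ 166.87°
|D| = √(1178100² + 566800²) ≈ 1.3074e+06, ∠D ≈ 154.31°
|H| = 6.0948e+06 / 1.3074e+06 ≈ 4.6618
Gain = 20 log₁₀(4.6618) ≈ 13.37 dB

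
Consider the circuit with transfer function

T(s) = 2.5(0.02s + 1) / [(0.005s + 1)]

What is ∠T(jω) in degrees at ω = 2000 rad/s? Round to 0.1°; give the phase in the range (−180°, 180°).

4.3°

At ω = 2000 rad/s:
zero (1 + j2000·0.02) = 1 + j40 → |·| ≈ 40.012, ∠ ≈ 88.57°
pole (1 + j2000·0.005) = 1 + j10 → |·| ≈ 10.05, ∠ ≈ 84.29°
∠T = (88.57°) − (84.29°) = 4.28°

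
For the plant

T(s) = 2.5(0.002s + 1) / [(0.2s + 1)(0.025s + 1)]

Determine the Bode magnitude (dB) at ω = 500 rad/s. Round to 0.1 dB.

At ω = 500 rad/s:
zero (1 + j500·0.002) = 1 + j1 → |·| ≈ 1.4142, ∠ ≈ 45.00°
pole (1 + j500·0.2) = 1 + j100 → |·| ≈ 100, ∠ ≈ 89.43°
pole (1 + j500·0.025) = 1 + j12.5 → |·| ≈ 12.54, ∠ ≈ 85.43°
|T| = 2.5 · 1.4142 / (100 · 12.54) ≈ 0.0028194
Gain = 20 log₁₀(0.0028194) ≈ -51.00 dB

-51.0 dB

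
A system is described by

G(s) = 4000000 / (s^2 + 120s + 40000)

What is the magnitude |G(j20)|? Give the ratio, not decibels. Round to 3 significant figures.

101

At s = jω = j20:
quadratic: (j20)² + 120·j20 + 40000 = 39600 + j2400 → |·| ≈ 39673, ∠ ≈ 3.47°
|G| = 4000000 / 39673 ≈ 100.82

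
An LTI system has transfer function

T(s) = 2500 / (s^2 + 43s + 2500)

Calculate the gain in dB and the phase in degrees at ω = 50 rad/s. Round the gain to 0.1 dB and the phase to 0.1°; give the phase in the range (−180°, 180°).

1.3 dB, -90.0°

At s = jω = j50:
quadratic: (j50)² + 43·j50 + 2500 = 0 + j2150 → |·| ≈ 2150, ∠ ≈ 90.00°
|T| = 2500 / 2150 ≈ 1.1628
Gain = 20 log₁₀(1.1628) ≈ 1.31 dB
∠T = 0.00° − 90.00° = -90.00°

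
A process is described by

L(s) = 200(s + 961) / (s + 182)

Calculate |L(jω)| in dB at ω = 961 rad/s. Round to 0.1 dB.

48.9 dB

At s = jω = j961:
zero (s+961): 961 + j961 → |·| = √(961²+961²) = √1847042 ≈ 1359.1, ∠ = arctan(961/961) ≈ 45.00°
pole (s+182): 182 + j961 → |·| = √(182²+961²) = √956645 ≈ 978.08, ∠ = arctan(961/182) ≈ 79.28°
|L| = 200 · 1359.1 / 978.08 ≈ 277.91
Gain = 20 log₁₀(277.91) ≈ 48.88 dB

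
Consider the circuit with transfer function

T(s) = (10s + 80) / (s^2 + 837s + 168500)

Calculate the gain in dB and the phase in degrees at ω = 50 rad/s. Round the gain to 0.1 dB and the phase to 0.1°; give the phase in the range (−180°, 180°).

-50.6 dB, 66.8°

Substitute s = j50:
Numerator: 10(j50) + 80 = 80 + j500
Denominator: (j50)^2 + 837(j50) + 168500 = 166000 + j41850
|N| = √(80² + 500²) ≈ 506.36, ∠N ≈ 80.91°
|D| = √(166000² + 41850²) ≈ 1.7119e+05, ∠D ≈ 14.15°
|T| = 506.36 / 1.7119e+05 ≈ 0.0029579
Gain = 20 log₁₀(0.0029579) ≈ -50.58 dB
∠T = 80.91° − 14.15° = 66.76°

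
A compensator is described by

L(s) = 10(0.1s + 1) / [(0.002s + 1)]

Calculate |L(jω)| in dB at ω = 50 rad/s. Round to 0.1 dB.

34.1 dB

At ω = 50 rad/s:
zero (1 + j50·0.1) = 1 + j5 → |·| ≈ 5.099, ∠ ≈ 78.69°
pole (1 + j50·0.002) = 1 + j0.1 → |·| ≈ 1.005, ∠ ≈ 5.71°
|L| = 10 · 5.099 / (1.005) ≈ 50.736
Gain = 20 log₁₀(50.736) ≈ 34.11 dB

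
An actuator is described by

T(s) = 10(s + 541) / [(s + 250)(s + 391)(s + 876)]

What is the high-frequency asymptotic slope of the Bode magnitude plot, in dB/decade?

Each pole contributes −20 dB/decade at high frequency; each zero contributes +20 dB/decade.
Net: 1 zero(s) − 3 pole(s) → -40 dB/decade.

-40 dB/decade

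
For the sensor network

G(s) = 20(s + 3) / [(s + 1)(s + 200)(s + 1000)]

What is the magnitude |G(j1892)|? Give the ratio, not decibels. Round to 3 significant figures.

4.91e-06

At s = jω = j1892:
zero (s+3): 3 + j1892 → |·| = √(3²+1892²) = √3579673 ≈ 1892, ∠ = arctan(1892/3) ≈ 89.91°
pole (s+1): 1 + j1892 → |·| = √(1²+1892²) = √3579665 ≈ 1892, ∠ = arctan(1892/1) ≈ 89.97°
pole (s+200): 200 + j1892 → |·| = √(200²+1892²) = √3619664 ≈ 1902.5, ∠ = arctan(1892/200) ≈ 83.97°
pole (s+1000): 1000 + j1892 → |·| = √(1000²+1892²) = √4579664 ≈ 2140, ∠ = arctan(1892/1000) ≈ 62.14°
|G| = 20 · 1892 / 7.703e+09 ≈ 4.9124e-06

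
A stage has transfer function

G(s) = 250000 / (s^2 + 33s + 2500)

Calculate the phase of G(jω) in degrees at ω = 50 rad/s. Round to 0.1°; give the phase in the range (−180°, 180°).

-90.0°

At s = jω = j50:
quadratic: (j50)² + 33·j50 + 2500 = 0 + j1650 → |·| ≈ 1650, ∠ ≈ 90.00°
∠G = 0.00° − 90.00° = -90.00°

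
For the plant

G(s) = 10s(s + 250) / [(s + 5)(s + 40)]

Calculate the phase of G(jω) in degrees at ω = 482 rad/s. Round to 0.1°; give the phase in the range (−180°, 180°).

At s = jω = j482:
zero (s+250): 250 + j482 → |·| = √(250²+482²) = √294824 ≈ 542.98, ∠ = arctan(482/250) ≈ 62.59°
zero at origin: s = j482 → |·| = 482, ∠ = 90.00°
pole (s+5): 5 + j482 → |·| = √(5²+482²) = √232349 ≈ 482.03, ∠ = arctan(482/5) ≈ 89.41°
pole (s+40): 40 + j482 → |·| = √(40²+482²) = √233924 ≈ 483.66, ∠ = arctan(482/40) ≈ 85.26°
∠G = 152.59° − 174.67° = -22.08°

-22.1°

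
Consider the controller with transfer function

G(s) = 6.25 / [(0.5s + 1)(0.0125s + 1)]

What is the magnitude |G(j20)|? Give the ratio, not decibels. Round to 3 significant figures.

At ω = 20 rad/s:
pole (1 + j20·0.5) = 1 + j10 → |·| ≈ 10.05, ∠ ≈ 84.29°
pole (1 + j20·0.0125) = 1 + j0.25 → |·| ≈ 1.0308, ∠ ≈ 14.04°
|G| = 6.25 · 1 / (10.05 · 1.0308) ≈ 0.60331

0.603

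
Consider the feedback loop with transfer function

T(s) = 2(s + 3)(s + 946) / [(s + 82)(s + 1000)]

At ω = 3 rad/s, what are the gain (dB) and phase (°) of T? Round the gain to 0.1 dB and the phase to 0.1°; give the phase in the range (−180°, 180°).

-20.2 dB, 42.9°

At s = jω = j3:
zero (s+3): 3 + j3 → |·| = √(3²+3²) = √18 ≈ 4.2426, ∠ = arctan(3/3) ≈ 45.00°
zero (s+946): 946 + j3 → |·| = √(946²+3²) = √894925 ≈ 946, ∠ = arctan(3/946) ≈ 0.18°
pole (s+82): 82 + j3 → |·| = √(82²+3²) = √6733 ≈ 82.055, ∠ = arctan(3/82) ≈ 2.10°
pole (s+1000): 1000 + j3 → |·| = √(1000²+3²) = √1000009 ≈ 1000, ∠ = arctan(3/1000) ≈ 0.17°
|T| = 2 · 4013.5 / 82055 ≈ 0.097825
Gain = 20 log₁₀(0.097825) ≈ -20.19 dB
∠T = 45.18° − 2.27° = 42.91°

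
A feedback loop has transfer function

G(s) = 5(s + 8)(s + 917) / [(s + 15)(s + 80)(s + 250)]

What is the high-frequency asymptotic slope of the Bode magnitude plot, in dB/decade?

-20 dB/decade

Each pole contributes −20 dB/decade at high frequency; each zero contributes +20 dB/decade.
Net: 2 zero(s) − 3 pole(s) → -20 dB/decade.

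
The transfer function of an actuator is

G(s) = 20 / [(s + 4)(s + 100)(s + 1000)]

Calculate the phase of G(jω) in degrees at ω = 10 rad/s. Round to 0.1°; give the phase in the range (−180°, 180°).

-74.5°

At s = jω = j10:
pole (s+4): 4 + j10 → |·| = √(4²+10²) = √116 ≈ 10.77, ∠ = arctan(10/4) ≈ 68.20°
pole (s+100): 100 + j10 → |·| = √(100²+10²) = √10100 ≈ 100.5, ∠ = arctan(10/100) ≈ 5.71°
pole (s+1000): 1000 + j10 → |·| = √(1000²+10²) = √1000100 ≈ 1000, ∠ = arctan(10/1000) ≈ 0.57°
∠G = 0.00° − 74.48° = -74.48°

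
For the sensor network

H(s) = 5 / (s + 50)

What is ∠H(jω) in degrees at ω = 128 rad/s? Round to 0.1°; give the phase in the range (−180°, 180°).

Substitute s = j128:
Numerator: 5 = 5 + j0
Denominator: (j128) + 50 = 50 + j128
|N| = √(5² + 0²) ≈ 5, ∠N ≈ 0.00°
|D| = √(50² + 128²) ≈ 137.42, ∠D ≈ 68.66°
∠H = 0.00° − 68.66° = -68.66°

-68.7°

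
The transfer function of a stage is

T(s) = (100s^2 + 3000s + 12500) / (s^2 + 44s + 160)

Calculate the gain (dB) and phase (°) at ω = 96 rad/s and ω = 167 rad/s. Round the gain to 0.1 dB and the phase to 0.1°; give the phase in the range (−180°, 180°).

Substitute s = j96:
Numerator: 100(j96)^2 + 3000(j96) + 12500 = -909100 + j288000
Denominator: (j96)^2 + 44(j96) + 160 = -9056 + j4224
|N| = √(909100² + 288000²) ≈ 9.5363e+05, ∠N ≈ 162.42°
|D| = √(9056² + 4224²) ≈ 9992.7, ∠D ≈ 154.99°
|T| = 9.5363e+05 / 9992.7 ≈ 95.433
Gain = 20 log₁₀(95.433) ≈ 39.59 dB
∠T = 162.42° − 154.99° = 7.43°

Substitute s = j167:
Numerator: 100(j167)^2 + 3000(j167) + 12500 = -2776400 + j501000
Denominator: (j167)^2 + 44(j167) + 160 = -27729 + j7348
|N| = √(2776400² + 501000²) ≈ 2.8212e+06, ∠N ≈ 169.77°
|D| = √(27729² + 7348²) ≈ 28686, ∠D ≈ 165.16°
|T| = 2.8212e+06 / 28686 ≈ 98.348
Gain = 20 log₁₀(98.348) ≈ 39.86 dB
∠T = 169.77° − 165.16° = 4.61°

ω = 96: 39.6 dB, 7.4°; ω = 167: 39.9 dB, 4.6°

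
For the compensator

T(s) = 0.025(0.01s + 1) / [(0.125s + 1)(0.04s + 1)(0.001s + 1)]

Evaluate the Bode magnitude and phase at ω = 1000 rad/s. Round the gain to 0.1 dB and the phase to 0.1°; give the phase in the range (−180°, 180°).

At ω = 1000 rad/s:
zero (1 + j1000·0.01) = 1 + j10 → |·| ≈ 10.05, ∠ ≈ 84.29°
pole (1 + j1000·0.125) = 1 + j125 → |·| ≈ 125, ∠ ≈ 89.54°
pole (1 + j1000·0.04) = 1 + j40 → |·| ≈ 40.012, ∠ ≈ 88.57°
pole (1 + j1000·0.001) = 1 + j1 → |·| ≈ 1.4142, ∠ ≈ 45.00°
|T| = 0.025 · 10.05 / (125 · 40.012 · 1.4142) ≈ 3.5522e-05
Gain = 20 log₁₀(3.5522e-05) ≈ -88.99 dB
∠T = (84.29°) − (89.54° + 88.57° + 45.00°) = -138.82°

-89.0 dB, -138.8°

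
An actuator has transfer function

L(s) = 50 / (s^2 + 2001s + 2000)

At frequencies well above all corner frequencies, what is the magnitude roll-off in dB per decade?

Each pole contributes −20 dB/decade at high frequency; each zero contributes +20 dB/decade.
Net: 0 zero(s) − 2 pole(s) → -40 dB/decade.

-40 dB/decade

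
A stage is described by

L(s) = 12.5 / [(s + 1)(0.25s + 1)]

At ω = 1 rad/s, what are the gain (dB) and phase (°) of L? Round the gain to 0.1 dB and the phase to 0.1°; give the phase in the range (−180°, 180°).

At ω = 1 rad/s:
pole (1 + j1·1) = 1 + j1 → |·| ≈ 1.4142, ∠ ≈ 45.00°
pole (1 + j1·0.25) = 1 + j0.25 → |·| ≈ 1.0308, ∠ ≈ 14.04°
|L| = 12.5 · 1 / (1.4142 · 1.0308) ≈ 8.5748
Gain = 20 log₁₀(8.5748) ≈ 18.66 dB
∠L = (0°) − (45.00° + 14.04°) = -59.04°

18.7 dB, -59.0°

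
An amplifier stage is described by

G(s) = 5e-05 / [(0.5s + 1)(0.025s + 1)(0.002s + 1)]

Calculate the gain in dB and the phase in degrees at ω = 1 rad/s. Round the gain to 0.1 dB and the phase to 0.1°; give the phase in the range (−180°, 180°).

At ω = 1 rad/s:
pole (1 + j1·0.5) = 1 + j0.5 → |·| ≈ 1.118, ∠ ≈ 26.57°
pole (1 + j1·0.025) = 1 + j0.025 → |·| ≈ 1.0003, ∠ ≈ 1.43°
pole (1 + j1·0.002) = 1 + j0.002 → |·| ≈ 1, ∠ ≈ 0.11°
|G| = 5e-05 · 1 / (1.118 · 1.0003 · 1) ≈ 4.4709e-05
Gain = 20 log₁₀(4.4709e-05) ≈ -86.99 dB
∠G = (0°) − (26.57° + 1.43° + 0.11°) = -28.11°

-87.0 dB, -28.1°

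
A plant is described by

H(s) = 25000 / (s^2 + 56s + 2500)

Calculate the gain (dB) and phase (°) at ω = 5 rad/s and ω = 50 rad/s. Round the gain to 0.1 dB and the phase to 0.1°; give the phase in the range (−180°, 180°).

At s = jω = j5:
quadratic: (j5)² + 56·j5 + 2500 = 2475 + j280 → |·| ≈ 2490.8, ∠ ≈ 6.45°
|H| = 25000 / 2490.8 ≈ 10.037
Gain = 20 log₁₀(10.037) ≈ 20.03 dB
∠H = 0.00° − 6.45° = -6.45°

At s = jω = j50:
quadratic: (j50)² + 56·j50 + 2500 = 0 + j2800 → |·| ≈ 2800, ∠ ≈ 90.00°
|H| = 25000 / 2800 ≈ 8.9286
Gain = 20 log₁₀(8.9286) ≈ 19.02 dB
∠H = 0.00° − 90.00° = -90.00°

ω = 5: 20.0 dB, -6.5°; ω = 50: 19.0 dB, -90.0°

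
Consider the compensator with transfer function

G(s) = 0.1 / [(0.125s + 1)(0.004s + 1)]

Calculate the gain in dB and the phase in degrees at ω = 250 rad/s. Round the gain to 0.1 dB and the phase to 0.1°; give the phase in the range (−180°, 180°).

At ω = 250 rad/s:
pole (1 + j250·0.125) = 1 + j31.25 → |·| ≈ 31.266, ∠ ≈ 88.17°
pole (1 + j250·0.004) = 1 + j1 → |·| ≈ 1.4142, ∠ ≈ 45.00°
|G| = 0.1 · 1 / (31.266 · 1.4142) ≈ 0.0022616
Gain = 20 log₁₀(0.0022616) ≈ -52.91 dB
∠G = (0°) − (88.17° + 45.00°) = -133.17°

-52.9 dB, -133.2°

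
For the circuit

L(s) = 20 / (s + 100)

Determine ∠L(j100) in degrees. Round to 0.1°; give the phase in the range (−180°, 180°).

At s = jω = j100:
pole (s+100): 100 + j100 → |·| = √(100²+100²) = √20000 ≈ 141.42, ∠ = arctan(100/100) ≈ 45.00°
∠L = 0.00° − 45.00° = -45.00°

-45.0°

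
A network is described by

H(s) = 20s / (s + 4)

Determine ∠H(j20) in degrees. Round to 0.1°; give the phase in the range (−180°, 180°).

At s = jω = j20:
zero at origin: s = j20 → |·| = 20, ∠ = 90.00°
pole (s+4): 4 + j20 → |·| = √(4²+20²) = √416 ≈ 20.396, ∠ = arctan(20/4) ≈ 78.69°
∠H = 90.00° − 78.69° = 11.31°

11.3°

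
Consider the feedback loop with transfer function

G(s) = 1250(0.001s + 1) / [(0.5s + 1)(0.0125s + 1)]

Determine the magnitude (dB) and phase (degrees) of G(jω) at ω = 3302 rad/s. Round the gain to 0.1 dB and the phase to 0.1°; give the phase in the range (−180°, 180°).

-24.0 dB, -105.4°

At ω = 3302 rad/s:
zero (1 + j3302·0.001) = 1 + j3.302 → |·| ≈ 3.4501, ∠ ≈ 73.15°
pole (1 + j3302·0.5) = 1 + j1651 → |·| ≈ 1651, ∠ ≈ 89.97°
pole (1 + j3302·0.0125) = 1 + j41.275 → |·| ≈ 41.287, ∠ ≈ 88.61°
|G| = 1250 · 3.4501 / (1651 · 41.287) ≈ 0.063268
Gain = 20 log₁₀(0.063268) ≈ -23.98 dB
∠G = (73.15°) − (89.97° + 88.61°) = -105.43°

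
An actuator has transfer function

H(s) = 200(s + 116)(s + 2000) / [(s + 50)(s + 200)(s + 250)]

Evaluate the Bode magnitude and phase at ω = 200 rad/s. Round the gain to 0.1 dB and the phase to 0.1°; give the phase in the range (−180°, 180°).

At s = jω = j200:
zero (s+116): 116 + j200 → |·| = √(116²+200²) = √53456 ≈ 231.21, ∠ = arctan(200/116) ≈ 59.89°
zero (s+2000): 2000 + j200 → |·| = √(2000²+200²) = √4040000 ≈ 2010, ∠ = arctan(200/2000) ≈ 5.71°
pole (s+50): 50 + j200 → |·| = √(50²+200²) = √42500 ≈ 206.16, ∠ = arctan(200/50) ≈ 75.96°
pole (s+200): 200 + j200 → |·| = √(200²+200²) = √80000 ≈ 282.84, ∠ = arctan(200/200) ≈ 45.00°
pole (s+250): 250 + j200 → |·| = √(250²+200²) = √102500 ≈ 320.16, ∠ = arctan(200/250) ≈ 38.66°
|H| = 200 · 4.6473e+05 / 1.8669e+07 ≈ 4.9786
Gain = 20 log₁₀(4.9786) ≈ 13.94 dB
∠H = 65.60° − 159.62° = -94.02°

13.9 dB, -94.0°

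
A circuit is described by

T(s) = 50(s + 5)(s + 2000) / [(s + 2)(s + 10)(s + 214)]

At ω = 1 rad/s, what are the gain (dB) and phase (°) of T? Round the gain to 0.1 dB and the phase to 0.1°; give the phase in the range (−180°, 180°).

At s = jω = j1:
zero (s+5): 5 + j1 → |·| = √(5²+1²) = √26 ≈ 5.099, ∠ = arctan(1/5) ≈ 11.31°
zero (s+2000): 2000 + j1 → |·| = √(2000²+1²) = √4000001 ≈ 2000, ∠ = arctan(1/2000) ≈ 0.03°
pole (s+2): 2 + j1 → |·| = √(2²+1²) = √5 ≈ 2.2361, ∠ = arctan(1/2) ≈ 26.57°
pole (s+10): 10 + j1 → |·| = √(10²+1²) = √101 ≈ 10.05, ∠ = arctan(1/10) ≈ 5.71°
pole (s+214): 214 + j1 → |·| = √(214²+1²) = √45797 ≈ 214, ∠ = arctan(1/214) ≈ 0.27°
|T| = 50 · 10198 / 4809.2 ≈ 106.03
Gain = 20 log₁₀(106.03) ≈ 40.51 dB
∠T = 11.34° − 32.55° = -21.21°

40.5 dB, -21.2°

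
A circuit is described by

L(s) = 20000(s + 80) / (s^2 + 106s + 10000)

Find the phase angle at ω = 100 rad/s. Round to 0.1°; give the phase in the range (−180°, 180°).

-38.7°

At s = jω = j100:
zero (s+80): 80 + j100 → |·| = √(80²+100²) = √16400 ≈ 128.06, ∠ = arctan(100/80) ≈ 51.34°
quadratic: (j100)² + 106·j100 + 10000 = 0 + j10600 → |·| ≈ 10600, ∠ ≈ 90.00°
∠L = 51.34° − 90.00° = -38.66°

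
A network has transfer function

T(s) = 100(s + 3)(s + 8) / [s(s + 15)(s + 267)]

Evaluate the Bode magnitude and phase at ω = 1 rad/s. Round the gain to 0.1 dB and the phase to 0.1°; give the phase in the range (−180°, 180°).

At s = jω = j1:
zero (s+3): 3 + j1 → |·| = √(3²+1²) = √10 ≈ 3.1623, ∠ = arctan(1/3) ≈ 18.43°
zero (s+8): 8 + j1 → |·| = √(8²+1²) = √65 ≈ 8.0623, ∠ = arctan(1/8) ≈ 7.13°
pole (s+15): 15 + j1 → |·| = √(15²+1²) = √226 ≈ 15.033, ∠ = arctan(1/15) ≈ 3.81°
pole (s+267): 267 + j1 → |·| = √(267²+1²) = √71290 ≈ 267, ∠ = arctan(1/267) ≈ 0.21°
pole at origin: |s| = 1, ∠ = 90.00° (in denominator)
|T| = 100 · 25.495 / 4013.8 ≈ 0.63518
Gain = 20 log₁₀(0.63518) ≈ -3.94 dB
∠T = 25.56° − 94.02° = -68.46°

-3.9 dB, -68.5°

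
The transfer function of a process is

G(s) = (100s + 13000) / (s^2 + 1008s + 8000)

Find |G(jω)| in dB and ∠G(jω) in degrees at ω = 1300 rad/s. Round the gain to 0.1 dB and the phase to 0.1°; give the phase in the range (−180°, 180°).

Substitute s = j1300:
Numerator: 100(j1300) + 13000 = 13000 + j130000
Denominator: (j1300)^2 + 1008(j1300) + 8000 = -1682000 + j1310400
|N| = √(13000² + 130000²) ≈ 1.3065e+05, ∠N ≈ 84.29°
|D| = √(1682000² + 1310400²) ≈ 2.1322e+06, ∠D ≈ 142.08°
|G| = 1.3065e+05 / 2.1322e+06 ≈ 0.061275
Gain = 20 log₁₀(0.061275) ≈ -24.25 dB
∠G = 84.29° − 142.08° = -57.79°

-24.3 dB, -57.8°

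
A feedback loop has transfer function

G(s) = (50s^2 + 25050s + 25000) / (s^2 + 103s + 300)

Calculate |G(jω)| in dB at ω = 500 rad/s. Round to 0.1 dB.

Substitute s = j500:
Numerator: 50(j500)^2 + 25050(j500) + 25000 = -12475000 + j12525000
Denominator: (j500)^2 + 103(j500) + 300 = -249700 + j51500
|N| = √(12475000² + 12525000²) ≈ 1.7678e+07, ∠N ≈ 134.89°
|D| = √(249700² + 51500²) ≈ 2.5496e+05, ∠D ≈ 168.35°
|G| = 1.7678e+07 / 2.5496e+05 ≈ 69.336
Gain = 20 log₁₀(69.336) ≈ 36.82 dB

36.8 dB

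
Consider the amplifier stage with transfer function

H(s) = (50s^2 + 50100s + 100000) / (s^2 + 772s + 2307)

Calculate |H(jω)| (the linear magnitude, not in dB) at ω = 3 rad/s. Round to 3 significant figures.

55.3

Substitute s = j3:
Numerator: 50(j3)^2 + 50100(j3) + 100000 = 99550 + j150300
Denominator: (j3)^2 + 772(j3) + 2307 = 2298 + j2316
|N| = √(99550² + 150300²) ≈ 1.8028e+05, ∠N ≈ 56.48°
|D| = √(2298² + 2316²) ≈ 3262.6, ∠D ≈ 45.22°
|H| = 1.8028e+05 / 3262.6 ≈ 55.257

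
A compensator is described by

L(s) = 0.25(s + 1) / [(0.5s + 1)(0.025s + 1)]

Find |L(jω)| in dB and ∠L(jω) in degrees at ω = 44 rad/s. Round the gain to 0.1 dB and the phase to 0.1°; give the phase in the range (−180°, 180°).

At ω = 44 rad/s:
zero (1 + j44·1) = 1 + j44 → |·| ≈ 44.011, ∠ ≈ 88.70°
pole (1 + j44·0.5) = 1 + j22 → |·| ≈ 22.023, ∠ ≈ 87.40°
pole (1 + j44·0.025) = 1 + j1.1 → |·| ≈ 1.4866, ∠ ≈ 47.73°
|L| = 0.25 · 44.011 / (22.023 · 1.4866) ≈ 0.33607
Gain = 20 log₁₀(0.33607) ≈ -9.47 dB
∠L = (88.70°) − (87.40° + 47.73°) = -46.43°

-9.5 dB, -46.4°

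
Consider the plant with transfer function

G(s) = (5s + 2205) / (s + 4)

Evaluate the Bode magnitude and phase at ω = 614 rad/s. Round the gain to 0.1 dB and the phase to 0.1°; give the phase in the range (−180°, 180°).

15.8 dB, -35.3°

Substitute s = j614:
Numerator: 5(j614) + 2205 = 2205 + j3070
Denominator: (j614) + 4 = 4 + j614
|N| = √(2205² + 3070²) ≈ 3779.8, ∠N ≈ 54.31°
|D| = √(4² + 614²) ≈ 614.01, ∠D ≈ 89.63°
|G| = 3779.8 / 614.01 ≈ 6.1559
Gain = 20 log₁₀(6.1559) ≈ 15.79 dB
∠G = 54.31° − 89.63° = -35.32°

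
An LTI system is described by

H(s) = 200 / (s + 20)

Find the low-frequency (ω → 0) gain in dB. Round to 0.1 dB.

H(0) = 200 / (20) = 10
20 log₁₀(10) ≈ 20.00 dB

20.0 dB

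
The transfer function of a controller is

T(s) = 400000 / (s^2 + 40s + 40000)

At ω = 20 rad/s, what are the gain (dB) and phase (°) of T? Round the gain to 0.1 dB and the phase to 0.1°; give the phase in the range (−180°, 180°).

20.1 dB, -1.2°

At s = jω = j20:
quadratic: (j20)² + 40·j20 + 40000 = 39600 + j800 → |·| ≈ 39608, ∠ ≈ 1.16°
|T| = 400000 / 39608 ≈ 10.099
Gain = 20 log₁₀(10.099) ≈ 20.09 dB
∠T = 0.00° − 1.16° = -1.16°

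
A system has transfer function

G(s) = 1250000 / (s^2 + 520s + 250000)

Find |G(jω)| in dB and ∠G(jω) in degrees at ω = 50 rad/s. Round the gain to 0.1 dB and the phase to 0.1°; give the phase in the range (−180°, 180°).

At s = jω = j50:
quadratic: (j50)² + 520·j50 + 250000 = 247500 + j26000 → |·| ≈ 2.4886e+05, ∠ ≈ 6.00°
|G| = 1250000 / 2.4886e+05 ≈ 5.0229
Gain = 20 log₁₀(5.0229) ≈ 14.02 dB
∠G = 0.00° − 6.00° = -6.00°

14.0 dB, -6.0°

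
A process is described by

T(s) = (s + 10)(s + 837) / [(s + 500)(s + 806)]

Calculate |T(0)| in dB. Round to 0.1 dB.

T(0) = 1·10·837 / (500·806) ≈ 0.020769
20 log₁₀(0.020769) ≈ -33.65 dB

-33.7 dB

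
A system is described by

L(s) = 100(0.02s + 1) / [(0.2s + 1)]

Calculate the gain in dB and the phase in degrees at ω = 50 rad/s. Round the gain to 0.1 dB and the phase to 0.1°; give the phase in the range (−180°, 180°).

23.0 dB, -39.3°

At ω = 50 rad/s:
zero (1 + j50·0.02) = 1 + j1 → |·| ≈ 1.4142, ∠ ≈ 45.00°
pole (1 + j50·0.2) = 1 + j10 → |·| ≈ 10.05, ∠ ≈ 84.29°
|L| = 100 · 1.4142 / (10.05) ≈ 14.072
Gain = 20 log₁₀(14.072) ≈ 22.97 dB
∠L = (45.00°) − (84.29°) = -39.29°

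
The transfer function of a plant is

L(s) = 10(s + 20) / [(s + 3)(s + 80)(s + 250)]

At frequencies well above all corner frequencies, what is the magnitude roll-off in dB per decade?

-40 dB/decade

Each pole contributes −20 dB/decade at high frequency; each zero contributes +20 dB/decade.
Net: 1 zero(s) − 3 pole(s) → -40 dB/decade.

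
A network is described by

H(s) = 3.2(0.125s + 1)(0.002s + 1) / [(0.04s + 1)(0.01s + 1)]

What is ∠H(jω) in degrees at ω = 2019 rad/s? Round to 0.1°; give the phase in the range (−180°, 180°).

-10.6°

At ω = 2019 rad/s:
zero (1 + j2019·0.125) = 1 + j252.375 → |·| ≈ 252.38, ∠ ≈ 89.77°
zero (1 + j2019·0.002) = 1 + j4.038 → |·| ≈ 4.16, ∠ ≈ 76.09°
pole (1 + j2019·0.04) = 1 + j80.76 → |·| ≈ 80.766, ∠ ≈ 89.29°
pole (1 + j2019·0.01) = 1 + j20.19 → |·| ≈ 20.215, ∠ ≈ 87.16°
∠H = (89.77° + 76.09°) − (89.29° + 87.16°) = -10.59°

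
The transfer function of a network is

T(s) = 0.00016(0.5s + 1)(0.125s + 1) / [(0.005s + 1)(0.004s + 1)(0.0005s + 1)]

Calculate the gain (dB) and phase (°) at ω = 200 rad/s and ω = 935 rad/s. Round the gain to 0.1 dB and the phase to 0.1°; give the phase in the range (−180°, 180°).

At ω = 200 rad/s:
zero (1 + j200·0.5) = 1 + j100 → |·| ≈ 100, ∠ ≈ 89.43°
zero (1 + j200·0.125) = 1 + j25 → |·| ≈ 25.02, ∠ ≈ 87.71°
pole (1 + j200·0.005) = 1 + j1 → |·| ≈ 1.4142, ∠ ≈ 45.00°
pole (1 + j200·0.004) = 1 + j0.8 → |·| ≈ 1.2806, ∠ ≈ 38.66°
pole (1 + j200·0.0005) = 1 + j0.1 → |·| ≈ 1.005, ∠ ≈ 5.71°
|T| = 0.00016 · 100 · 25.02 / (1.4142 · 1.2806 · 1.005) ≈ 0.21995
Gain = 20 log₁₀(0.21995) ≈ -13.15 dB
∠T = (89.43° + 87.71°) − (45.00° + 38.66° + 5.71°) = 87.77°

At ω = 935 rad/s:
zero (1 + j935·0.5) = 1 + j467.5 → |·| ≈ 467.5, ∠ ≈ 89.88°
zero (1 + j935·0.125) = 1 + j116.875 → |·| ≈ 116.88, ∠ ≈ 89.51°
pole (1 + j935·0.005) = 1 + j4.675 → |·| ≈ 4.7808, ∠ ≈ 77.93°
pole (1 + j935·0.004) = 1 + j3.74 → |·| ≈ 3.8714, ∠ ≈ 75.03°
pole (1 + j935·0.0005) = 1 + j0.4675 → |·| ≈ 1.1039, ∠ ≈ 25.06°
|T| = 0.00016 · 467.5 · 116.88 / (4.7808 · 3.8714 · 1.1039) ≈ 0.4279
Gain = 20 log₁₀(0.4279) ≈ -7.37 dB
∠T = (89.88° + 89.51°) − (77.93° + 75.03° + 25.06°) = 1.37°

ω = 200: -13.2 dB, 87.8°; ω = 935: -7.4 dB, 1.4°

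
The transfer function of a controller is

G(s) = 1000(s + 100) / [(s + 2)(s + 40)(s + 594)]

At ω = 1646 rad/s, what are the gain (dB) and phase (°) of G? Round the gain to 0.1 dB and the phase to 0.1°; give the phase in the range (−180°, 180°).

-69.2 dB, -162.2°

At s = jω = j1646:
zero (s+100): 100 + j1646 → |·| = √(100²+1646²) = √2719316 ≈ 1649, ∠ = arctan(1646/100) ≈ 86.52°
pole (s+2): 2 + j1646 → |·| = √(2²+1646²) = √2709320 ≈ 1646, ∠ = arctan(1646/2) ≈ 89.93°
pole (s+40): 40 + j1646 → |·| = √(40²+1646²) = √2710916 ≈ 1646.5, ∠ = arctan(1646/40) ≈ 88.61°
pole (s+594): 594 + j1646 → |·| = √(594²+1646²) = √3062152 ≈ 1749.9, ∠ = arctan(1646/594) ≈ 70.16°
|G| = 1000 · 1649 / 4.7425e+09 ≈ 0.00034771
Gain = 20 log₁₀(0.00034771) ≈ -69.18 dB
∠G = 86.52° − 248.70° = -162.18°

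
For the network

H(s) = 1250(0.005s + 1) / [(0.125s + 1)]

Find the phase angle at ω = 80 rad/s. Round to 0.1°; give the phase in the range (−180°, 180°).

At ω = 80 rad/s:
zero (1 + j80·0.005) = 1 + j0.4 → |·| ≈ 1.077, ∠ ≈ 21.80°
pole (1 + j80·0.125) = 1 + j10 → |·| ≈ 10.05, ∠ ≈ 84.29°
∠H = (21.80°) − (84.29°) = -62.49°

-62.5°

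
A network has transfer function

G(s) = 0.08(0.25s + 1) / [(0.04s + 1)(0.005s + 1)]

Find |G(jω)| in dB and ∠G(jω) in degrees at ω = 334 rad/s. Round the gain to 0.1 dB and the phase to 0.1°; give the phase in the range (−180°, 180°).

At ω = 334 rad/s:
zero (1 + j334·0.25) = 1 + j83.5 → |·| ≈ 83.506, ∠ ≈ 89.31°
pole (1 + j334·0.04) = 1 + j13.36 → |·| ≈ 13.397, ∠ ≈ 85.72°
pole (1 + j334·0.005) = 1 + j1.67 → |·| ≈ 1.9465, ∠ ≈ 59.09°
|G| = 0.08 · 83.506 / (13.397 · 1.9465) ≈ 0.25618
Gain = 20 log₁₀(0.25618) ≈ -11.83 dB
∠G = (89.31°) − (85.72° + 59.09°) = -55.50°

-11.8 dB, -55.5°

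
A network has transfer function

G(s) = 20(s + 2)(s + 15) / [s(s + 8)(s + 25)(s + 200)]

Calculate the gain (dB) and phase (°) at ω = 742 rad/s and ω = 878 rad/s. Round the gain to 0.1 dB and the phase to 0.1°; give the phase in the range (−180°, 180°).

ω = 742: -89.1 dB, -163.7°; ω = 878: -91.9 dB, -166.1°

At s = jω = j742:
zero (s+2): 2 + j742 → |·| = √(2²+742²) = √550568 ≈ 742, ∠ = arctan(742/2) ≈ 89.85°
zero (s+15): 15 + j742 → |·| = √(15²+742²) = √550789 ≈ 742.15, ∠ = arctan(742/15) ≈ 88.84°
pole (s+8): 8 + j742 → |·| = √(8²+742²) = √550628 ≈ 742.04, ∠ = arctan(742/8) ≈ 89.38°
pole (s+25): 25 + j742 → |·| = √(25²+742²) = √551189 ≈ 742.42, ∠ = arctan(742/25) ≈ 88.07°
pole (s+200): 200 + j742 → |·| = √(200²+742²) = √590564 ≈ 768.48, ∠ = arctan(742/200) ≈ 74.91°
pole at origin: |s| = 742, ∠ = 90.00° (in denominator)
|G| = 20 · 5.5068e+05 / 3.1413e+11 ≈ 3.5061e-05
Gain = 20 log₁₀(3.5061e-05) ≈ -89.10 dB
∠G = 178.69° − 342.36° = -163.67°

At s = jω = j878:
zero (s+2): 2 + j878 → |·| = √(2²+878²) = √770888 ≈ 878, ∠ = arctan(878/2) ≈ 89.87°
zero (s+15): 15 + j878 → |·| = √(15²+878²) = √771109 ≈ 878.13, ∠ = arctan(878/15) ≈ 89.02°
pole (s+8): 8 + j878 → |·| = √(8²+878²) = √770948 ≈ 878.04, ∠ = arctan(878/8) ≈ 89.48°
pole (s+25): 25 + j878 → |·| = √(25²+878²) = √771509 ≈ 878.36, ∠ = arctan(878/25) ≈ 88.37°
pole (s+200): 200 + j878 → |·| = √(200²+878²) = √810884 ≈ 900.49, ∠ = arctan(878/200) ≈ 77.17°
pole at origin: |s| = 878, ∠ = 90.00° (in denominator)
|G| = 20 · 7.71e+05 / 6.0976e+11 ≈ 2.5289e-05
Gain = 20 log₁₀(2.5289e-05) ≈ -91.94 dB
∠G = 178.89° − 345.02° = -166.13°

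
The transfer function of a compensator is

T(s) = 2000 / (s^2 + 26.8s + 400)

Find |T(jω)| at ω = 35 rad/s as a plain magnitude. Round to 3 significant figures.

1.60

At s = jω = j35:
quadratic: (j35)² + 26.8·j35 + 400 = -825 + j938 → |·| ≈ 1249.2, ∠ ≈ 131.33°
|T| = 2000 / 1249.2 ≈ 1.601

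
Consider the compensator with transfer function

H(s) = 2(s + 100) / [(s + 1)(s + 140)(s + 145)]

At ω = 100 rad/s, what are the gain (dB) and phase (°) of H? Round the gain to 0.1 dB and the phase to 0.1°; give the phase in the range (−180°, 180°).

At s = jω = j100:
zero (s+100): 100 + j100 → |·| = √(100²+100²) = √20000 ≈ 141.42, ∠ = arctan(100/100) ≈ 45.00°
pole (s+1): 1 + j100 → |·| = √(1²+100²) = √10001 ≈ 100, ∠ = arctan(100/1) ≈ 89.43°
pole (s+140): 140 + j100 → |·| = √(140²+100²) = √29600 ≈ 172.05, ∠ = arctan(100/140) ≈ 35.54°
pole (s+145): 145 + j100 → |·| = √(145²+100²) = √31025 ≈ 176.14, ∠ = arctan(100/145) ≈ 34.59°
|H| = 2 · 141.42 / 3.0305e+06 ≈ 9.3331e-05
Gain = 20 log₁₀(9.3331e-05) ≈ -80.60 dB
∠H = 45.00° − 159.56° = -114.56°

-80.6 dB, -114.6°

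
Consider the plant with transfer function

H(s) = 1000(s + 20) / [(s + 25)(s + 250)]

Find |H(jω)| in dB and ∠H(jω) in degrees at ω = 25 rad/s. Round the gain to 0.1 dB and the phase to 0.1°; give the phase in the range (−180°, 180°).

At s = jω = j25:
zero (s+20): 20 + j25 → |·| = √(20²+25²) = √1025 ≈ 32.016, ∠ = arctan(25/20) ≈ 51.34°
pole (s+25): 25 + j25 → |·| = √(25²+25²) = √1250 ≈ 35.355, ∠ = arctan(25/25) ≈ 45.00°
pole (s+250): 250 + j25 → |·| = √(250²+25²) = √63125 ≈ 251.25, ∠ = arctan(25/250) ≈ 5.71°
|H| = 1000 · 32.016 / 8882.9 ≈ 3.6042
Gain = 20 log₁₀(3.6042) ≈ 11.14 dB
∠H = 51.34° − 50.71° = 0.63°

11.1 dB, 0.6°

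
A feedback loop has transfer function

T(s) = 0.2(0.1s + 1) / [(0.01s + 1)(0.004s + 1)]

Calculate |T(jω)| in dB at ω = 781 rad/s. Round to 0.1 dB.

At ω = 781 rad/s:
zero (1 + j781·0.1) = 1 + j78.1 → |·| ≈ 78.106, ∠ ≈ 89.27°
pole (1 + j781·0.01) = 1 + j7.81 → |·| ≈ 7.8738, ∠ ≈ 82.70°
pole (1 + j781·0.004) = 1 + j3.124 → |·| ≈ 3.2801, ∠ ≈ 72.25°
|T| = 0.2 · 78.106 / (7.8738 · 3.2801) ≈ 0.60484
Gain = 20 log₁₀(0.60484) ≈ -4.37 dB

-4.4 dB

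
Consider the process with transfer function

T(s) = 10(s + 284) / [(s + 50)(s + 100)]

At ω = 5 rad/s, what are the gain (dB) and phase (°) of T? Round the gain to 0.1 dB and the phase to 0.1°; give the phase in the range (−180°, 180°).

-5.0 dB, -7.6°

At s = jω = j5:
zero (s+284): 284 + j5 → |·| = √(284²+5²) = √80681 ≈ 284.04, ∠ = arctan(5/284) ≈ 1.01°
pole (s+50): 50 + j5 → |·| = √(50²+5²) = √2525 ≈ 50.249, ∠ = arctan(5/50) ≈ 5.71°
pole (s+100): 100 + j5 → |·| = √(100²+5²) = √10025 ≈ 100.12, ∠ = arctan(5/100) ≈ 2.86°
|T| = 10 · 284.04 / 5030.9 ≈ 0.56459
Gain = 20 log₁₀(0.56459) ≈ -4.97 dB
∠T = 1.01° − 8.57° = -7.56°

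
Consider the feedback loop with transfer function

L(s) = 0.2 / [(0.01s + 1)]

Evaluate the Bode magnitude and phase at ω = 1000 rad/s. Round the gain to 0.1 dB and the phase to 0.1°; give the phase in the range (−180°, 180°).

-34.0 dB, -84.3°

At ω = 1000 rad/s:
pole (1 + j1000·0.01) = 1 + j10 → |·| ≈ 10.05, ∠ ≈ 84.29°
|L| = 0.2 · 1 / (10.05) ≈ 0.0199
Gain = 20 log₁₀(0.0199) ≈ -34.02 dB
∠L = (0°) − (84.29°) = -84.29°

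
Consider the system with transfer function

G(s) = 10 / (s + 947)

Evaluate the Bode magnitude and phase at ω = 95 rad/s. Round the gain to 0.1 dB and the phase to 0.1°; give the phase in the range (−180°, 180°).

-39.6 dB, -5.7°

Substitute s = j95:
Numerator: 10 = 10 + j0
Denominator: (j95) + 947 = 947 + j95
|N| = √(10² + 0²) ≈ 10, ∠N ≈ 0.00°
|D| = √(947² + 95²) ≈ 951.75, ∠D ≈ 5.73°
|G| = 10 / 951.75 ≈ 0.010507
Gain = 20 log₁₀(0.010507) ≈ -39.57 dB
∠G = 0.00° − 5.73° = -5.73°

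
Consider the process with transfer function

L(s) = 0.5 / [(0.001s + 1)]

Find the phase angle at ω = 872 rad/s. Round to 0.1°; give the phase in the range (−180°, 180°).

At ω = 872 rad/s:
pole (1 + j872·0.001) = 1 + j0.872 → |·| ≈ 1.3268, ∠ ≈ 41.09°
∠L = (0°) − (41.09°) = -41.09°

-41.1°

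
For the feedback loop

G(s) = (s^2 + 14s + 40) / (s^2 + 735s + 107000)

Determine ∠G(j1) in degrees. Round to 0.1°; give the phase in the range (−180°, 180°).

Substitute s = j1:
Numerator: (j1)^2 + 14(j1) + 40 = 39 + j14
Denominator: (j1)^2 + 735(j1) + 107000 = 106999 + j735
|N| = √(39² + 14²) ≈ 41.437, ∠N ≈ 19.75°
|D| = √(106999² + 735²) ≈ 1.07e+05, ∠D ≈ 0.39°
∠G = 19.75° − 0.39° = 19.36°

19.4°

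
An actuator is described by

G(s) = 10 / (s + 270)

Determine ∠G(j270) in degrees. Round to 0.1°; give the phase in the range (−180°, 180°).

-45.0°

Substitute s = j270:
Numerator: 10 = 10 + j0
Denominator: (j270) + 270 = 270 + j270
|N| = √(10² + 0²) ≈ 10, ∠N ≈ 0.00°
|D| = √(270² + 270²) ≈ 381.84, ∠D ≈ 45.00°
∠G = 0.00° − 45.00° = -45.00°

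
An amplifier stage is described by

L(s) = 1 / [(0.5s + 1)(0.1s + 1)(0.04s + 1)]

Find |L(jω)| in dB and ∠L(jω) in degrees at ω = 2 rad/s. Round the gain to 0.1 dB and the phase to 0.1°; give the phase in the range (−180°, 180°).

At ω = 2 rad/s:
pole (1 + j2·0.5) = 1 + j1 → |·| ≈ 1.4142, ∠ ≈ 45.00°
pole (1 + j2·0.1) = 1 + j0.2 → |·| ≈ 1.0198, ∠ ≈ 11.31°
pole (1 + j2·0.04) = 1 + j0.08 → |·| ≈ 1.0032, ∠ ≈ 4.57°
|L| = 1 · 1 / (1.4142 · 1.0198 · 1.0032) ≈ 0.69117
Gain = 20 log₁₀(0.69117) ≈ -3.21 dB
∠L = (0°) − (45.00° + 11.31° + 4.57°) = -60.88°

-3.2 dB, -60.9°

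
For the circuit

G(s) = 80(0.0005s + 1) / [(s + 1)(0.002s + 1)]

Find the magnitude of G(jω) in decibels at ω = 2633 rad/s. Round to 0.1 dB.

-40.6 dB

At ω = 2633 rad/s:
zero (1 + j2633·0.0005) = 1 + j1.3165 → |·| ≈ 1.6532, ∠ ≈ 52.78°
pole (1 + j2633·1) = 1 + j2633 → |·| ≈ 2633, ∠ ≈ 89.98°
pole (1 + j2633·0.002) = 1 + j5.266 → |·| ≈ 5.3601, ∠ ≈ 79.25°
|G| = 80 · 1.6532 / (2633 · 5.3601) ≈ 0.0093711
Gain = 20 log₁₀(0.0093711) ≈ -40.56 dB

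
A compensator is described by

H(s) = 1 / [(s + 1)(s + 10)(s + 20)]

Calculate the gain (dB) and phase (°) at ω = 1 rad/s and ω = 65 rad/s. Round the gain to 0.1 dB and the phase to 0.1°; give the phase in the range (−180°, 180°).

ω = 1: -49.1 dB, -53.6°; ω = 65: -109.3 dB, 116.7°

At s = jω = j1:
pole (s+1): 1 + j1 → |·| = √(1²+1²) = √2 ≈ 1.4142, ∠ = arctan(1/1) ≈ 45.00°
pole (s+10): 10 + j1 → |·| = √(10²+1²) = √101 ≈ 10.05, ∠ = arctan(1/10) ≈ 5.71°
pole (s+20): 20 + j1 → |·| = √(20²+1²) = √401 ≈ 20.025, ∠ = arctan(1/20) ≈ 2.86°
|H| = 1 / 284.61 ≈ 0.0035136
Gain = 20 log₁₀(0.0035136) ≈ -49.08 dB
∠H = 0.00° − 53.57° = -53.57°

At s = jω = j65:
pole (s+1): 1 + j65 → |·| = √(1²+65²) = √4226 ≈ 65.008, ∠ = arctan(65/1) ≈ 89.12°
pole (s+10): 10 + j65 → |·| = √(10²+65²) = √4325 ≈ 65.765, ∠ = arctan(65/10) ≈ 81.25°
pole (s+20): 20 + j65 → |·| = √(20²+65²) = √4625 ≈ 68.007, ∠ = arctan(65/20) ≈ 72.90°
|H| = 1 / 2.9075e+05 ≈ 3.4394e-06
Gain = 20 log₁₀(3.4394e-06) ≈ -109.27 dB
∠H = 0.00° − 243.27° = -243.27° ≡ 116.73° (principal value)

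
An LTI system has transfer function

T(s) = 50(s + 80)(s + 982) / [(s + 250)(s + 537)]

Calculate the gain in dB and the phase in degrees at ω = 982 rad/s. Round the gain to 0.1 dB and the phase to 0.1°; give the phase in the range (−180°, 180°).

At s = jω = j982:
zero (s+80): 80 + j982 → |·| = √(80²+982²) = √970724 ≈ 985.25, ∠ = arctan(982/80) ≈ 85.34°
zero (s+982): 982 + j982 → |·| = √(982²+982²) = √1928648 ≈ 1388.8, ∠ = arctan(982/982) ≈ 45.00°
pole (s+250): 250 + j982 → |·| = √(250²+982²) = √1026824 ≈ 1013.3, ∠ = arctan(982/250) ≈ 75.72°
pole (s+537): 537 + j982 → |·| = √(537²+982²) = √1252693 ≈ 1119.2, ∠ = arctan(982/537) ≈ 61.33°
|T| = 50 · 1.3683e+06 / 1.1341e+06 ≈ 60.325
Gain = 20 log₁₀(60.325) ≈ 35.61 dB
∠T = 130.34° − 137.05° = -6.71°

35.6 dB, -6.7°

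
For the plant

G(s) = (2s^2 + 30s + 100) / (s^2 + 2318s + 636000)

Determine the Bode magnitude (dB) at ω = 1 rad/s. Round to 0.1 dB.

Substitute s = j1:
Numerator: 2(j1)^2 + 30(j1) + 100 = 98 + j30
Denominator: (j1)^2 + 2318(j1) + 636000 = 635999 + j2318
|N| = √(98² + 30²) ≈ 102.49, ∠N ≈ 17.02°
|D| = √(635999² + 2318²) ≈ 6.36e+05, ∠D ≈ 0.21°
|G| = 102.49 / 6.36e+05 ≈ 0.00016115
Gain = 20 log₁₀(0.00016115) ≈ -75.86 dB

-75.9 dB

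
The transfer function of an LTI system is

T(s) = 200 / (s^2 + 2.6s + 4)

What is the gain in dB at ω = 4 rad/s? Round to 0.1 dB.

At s = jω = j4:
quadratic: (j4)² + 2.6·j4 + 4 = -12 + j10.4 → |·| ≈ 15.88, ∠ ≈ 139.09°
|T| = 200 / 15.88 ≈ 12.594
Gain = 20 log₁₀(12.594) ≈ 22.00 dB

22.0 dB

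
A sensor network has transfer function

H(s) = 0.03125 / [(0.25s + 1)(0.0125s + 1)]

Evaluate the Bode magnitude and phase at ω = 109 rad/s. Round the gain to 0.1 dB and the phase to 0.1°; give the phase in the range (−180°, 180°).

-63.4 dB, -141.6°

At ω = 109 rad/s:
pole (1 + j109·0.25) = 1 + j27.25 → |·| ≈ 27.268, ∠ ≈ 87.90°
pole (1 + j109·0.0125) = 1 + j1.3625 → |·| ≈ 1.6901, ∠ ≈ 53.72°
|H| = 0.03125 · 1 / (27.268 · 1.6901) ≈ 0.00067809
Gain = 20 log₁₀(0.00067809) ≈ -63.37 dB
∠H = (0°) − (87.90° + 53.72°) = -141.62°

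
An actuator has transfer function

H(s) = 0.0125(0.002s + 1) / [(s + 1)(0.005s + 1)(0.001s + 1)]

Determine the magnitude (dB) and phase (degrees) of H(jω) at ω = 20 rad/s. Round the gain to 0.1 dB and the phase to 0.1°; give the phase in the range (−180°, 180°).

At ω = 20 rad/s:
zero (1 + j20·0.002) = 1 + j0.04 → |·| ≈ 1.0008, ∠ ≈ 2.29°
pole (1 + j20·1) = 1 + j20 → |·| ≈ 20.025, ∠ ≈ 87.14°
pole (1 + j20·0.005) = 1 + j0.1 → |·| ≈ 1.005, ∠ ≈ 5.71°
pole (1 + j20·0.001) = 1 + j0.02 → |·| ≈ 1.0002, ∠ ≈ 1.15°
|H| = 0.0125 · 1.0008 / (20.025 · 1.005 · 1.0002) ≈ 0.00062149
Gain = 20 log₁₀(0.00062149) ≈ -64.13 dB
∠H = (2.29°) − (87.14° + 5.71° + 1.15°) = -91.71°

-64.1 dB, -91.7°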